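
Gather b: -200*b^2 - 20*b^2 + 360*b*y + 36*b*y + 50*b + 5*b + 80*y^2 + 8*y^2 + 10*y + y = -220*b^2 + b*(396*y + 55) + 88*y^2 + 11*y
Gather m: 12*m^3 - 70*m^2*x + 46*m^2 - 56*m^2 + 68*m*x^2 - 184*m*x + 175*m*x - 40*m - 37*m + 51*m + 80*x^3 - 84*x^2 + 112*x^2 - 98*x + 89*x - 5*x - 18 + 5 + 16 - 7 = 12*m^3 + m^2*(-70*x - 10) + m*(68*x^2 - 9*x - 26) + 80*x^3 + 28*x^2 - 14*x - 4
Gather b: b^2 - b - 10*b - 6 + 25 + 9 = b^2 - 11*b + 28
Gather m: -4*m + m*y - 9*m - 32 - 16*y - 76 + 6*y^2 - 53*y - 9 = m*(y - 13) + 6*y^2 - 69*y - 117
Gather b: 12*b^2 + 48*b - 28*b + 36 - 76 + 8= 12*b^2 + 20*b - 32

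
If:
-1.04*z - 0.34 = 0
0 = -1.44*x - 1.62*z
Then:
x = 0.37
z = -0.33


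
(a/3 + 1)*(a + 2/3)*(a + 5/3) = a^3/3 + 16*a^2/9 + 73*a/27 + 10/9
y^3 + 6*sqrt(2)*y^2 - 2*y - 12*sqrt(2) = (y - sqrt(2))*(y + sqrt(2))*(y + 6*sqrt(2))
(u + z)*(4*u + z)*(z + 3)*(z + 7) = 4*u^2*z^2 + 40*u^2*z + 84*u^2 + 5*u*z^3 + 50*u*z^2 + 105*u*z + z^4 + 10*z^3 + 21*z^2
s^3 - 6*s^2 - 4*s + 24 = (s - 6)*(s - 2)*(s + 2)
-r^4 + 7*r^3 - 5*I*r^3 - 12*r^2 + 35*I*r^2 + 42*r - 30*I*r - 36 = (r - 6)*(r + 6*I)*(I*r + 1)*(I*r - I)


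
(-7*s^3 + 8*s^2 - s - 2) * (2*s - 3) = -14*s^4 + 37*s^3 - 26*s^2 - s + 6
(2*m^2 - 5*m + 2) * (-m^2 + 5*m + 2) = -2*m^4 + 15*m^3 - 23*m^2 + 4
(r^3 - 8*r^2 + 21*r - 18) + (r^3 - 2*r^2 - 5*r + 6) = 2*r^3 - 10*r^2 + 16*r - 12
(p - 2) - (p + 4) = -6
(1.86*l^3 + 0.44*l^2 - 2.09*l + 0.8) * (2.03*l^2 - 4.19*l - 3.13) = 3.7758*l^5 - 6.9002*l^4 - 11.9081*l^3 + 9.0039*l^2 + 3.1897*l - 2.504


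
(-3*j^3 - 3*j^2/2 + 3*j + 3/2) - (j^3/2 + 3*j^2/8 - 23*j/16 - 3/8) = -7*j^3/2 - 15*j^2/8 + 71*j/16 + 15/8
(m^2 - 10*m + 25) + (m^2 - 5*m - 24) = 2*m^2 - 15*m + 1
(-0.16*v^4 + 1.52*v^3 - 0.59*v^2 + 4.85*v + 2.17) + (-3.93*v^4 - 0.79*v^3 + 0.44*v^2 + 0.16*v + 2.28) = -4.09*v^4 + 0.73*v^3 - 0.15*v^2 + 5.01*v + 4.45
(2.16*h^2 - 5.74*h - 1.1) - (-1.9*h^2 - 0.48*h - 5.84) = 4.06*h^2 - 5.26*h + 4.74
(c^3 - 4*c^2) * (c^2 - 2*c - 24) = c^5 - 6*c^4 - 16*c^3 + 96*c^2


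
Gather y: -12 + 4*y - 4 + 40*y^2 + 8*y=40*y^2 + 12*y - 16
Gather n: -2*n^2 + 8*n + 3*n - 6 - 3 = -2*n^2 + 11*n - 9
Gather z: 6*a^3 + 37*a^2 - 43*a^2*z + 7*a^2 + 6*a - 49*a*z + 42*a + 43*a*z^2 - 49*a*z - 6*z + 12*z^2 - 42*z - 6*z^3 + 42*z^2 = 6*a^3 + 44*a^2 + 48*a - 6*z^3 + z^2*(43*a + 54) + z*(-43*a^2 - 98*a - 48)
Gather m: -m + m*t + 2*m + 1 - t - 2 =m*(t + 1) - t - 1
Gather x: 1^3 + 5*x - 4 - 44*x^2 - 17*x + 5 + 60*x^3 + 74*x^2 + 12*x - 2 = 60*x^3 + 30*x^2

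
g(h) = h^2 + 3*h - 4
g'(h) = 2*h + 3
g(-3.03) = -3.91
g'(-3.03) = -3.06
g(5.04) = 36.52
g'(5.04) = 13.08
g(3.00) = 14.00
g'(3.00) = 9.00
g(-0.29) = -4.79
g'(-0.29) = 2.42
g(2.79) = 12.15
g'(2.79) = 8.58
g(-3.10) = -3.69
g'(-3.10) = -3.20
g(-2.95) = -4.15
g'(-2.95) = -2.90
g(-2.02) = -5.98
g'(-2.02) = -1.04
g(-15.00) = 176.00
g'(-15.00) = -27.00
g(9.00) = 104.00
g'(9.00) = 21.00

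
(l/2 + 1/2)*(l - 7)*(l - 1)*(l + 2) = l^4/2 - 5*l^3/2 - 15*l^2/2 + 5*l/2 + 7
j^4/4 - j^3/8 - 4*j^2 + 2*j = j*(j/4 + 1)*(j - 4)*(j - 1/2)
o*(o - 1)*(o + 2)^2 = o^4 + 3*o^3 - 4*o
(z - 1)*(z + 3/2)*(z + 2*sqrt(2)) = z^3 + z^2/2 + 2*sqrt(2)*z^2 - 3*z/2 + sqrt(2)*z - 3*sqrt(2)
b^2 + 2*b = b*(b + 2)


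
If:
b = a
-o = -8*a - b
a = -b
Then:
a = 0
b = 0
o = 0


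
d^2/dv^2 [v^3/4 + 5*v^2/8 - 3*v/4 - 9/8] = 3*v/2 + 5/4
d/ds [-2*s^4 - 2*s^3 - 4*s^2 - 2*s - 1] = -8*s^3 - 6*s^2 - 8*s - 2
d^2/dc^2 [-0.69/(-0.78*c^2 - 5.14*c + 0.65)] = (-0.839592*c^2 - 5.532696*c + 0.69*(1.56*c + 5.14)*(3.12*c + 10.28) + 0.69966)/(0.78*c^2 + 5.14*c - 0.65)^3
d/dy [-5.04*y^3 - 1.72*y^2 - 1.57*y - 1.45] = -15.12*y^2 - 3.44*y - 1.57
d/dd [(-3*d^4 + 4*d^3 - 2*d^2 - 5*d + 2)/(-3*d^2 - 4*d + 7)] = (18*d^5 + 24*d^4 - 116*d^3 + 77*d^2 - 16*d - 27)/(9*d^4 + 24*d^3 - 26*d^2 - 56*d + 49)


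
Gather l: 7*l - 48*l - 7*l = -48*l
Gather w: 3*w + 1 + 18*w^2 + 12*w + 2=18*w^2 + 15*w + 3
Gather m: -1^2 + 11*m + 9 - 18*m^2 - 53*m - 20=-18*m^2 - 42*m - 12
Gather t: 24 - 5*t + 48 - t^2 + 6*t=-t^2 + t + 72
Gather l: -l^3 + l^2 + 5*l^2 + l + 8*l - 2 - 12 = -l^3 + 6*l^2 + 9*l - 14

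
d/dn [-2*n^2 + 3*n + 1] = 3 - 4*n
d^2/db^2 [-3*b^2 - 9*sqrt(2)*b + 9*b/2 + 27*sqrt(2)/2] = -6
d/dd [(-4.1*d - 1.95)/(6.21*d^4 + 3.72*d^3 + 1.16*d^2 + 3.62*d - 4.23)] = (76.383*d^4 + 78.942*d^3 + 26.518*d^2 + 4.524*d + 24.402)/(38.5641*d^8 + 46.2024*d^7 + 28.2456*d^6 + 53.5908*d^5 - 24.2582*d^4 - 23.0728*d^3 + 3.2908*d^2 - 30.6252*d + 17.8929)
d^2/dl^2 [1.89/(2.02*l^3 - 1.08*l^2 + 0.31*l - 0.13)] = ((4.0824 - 22.9068*l)*(2.02*l^3 - 1.08*l^2 + 0.31*l - 0.13) + 1.89*(6.06*l^2 - 2.16*l + 0.31)*(12.12*l^2 - 4.32*l + 0.62))/(2.02*l^3 - 1.08*l^2 + 0.31*l - 0.13)^3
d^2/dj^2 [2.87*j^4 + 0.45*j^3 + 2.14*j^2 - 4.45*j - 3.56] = 34.44*j^2 + 2.7*j + 4.28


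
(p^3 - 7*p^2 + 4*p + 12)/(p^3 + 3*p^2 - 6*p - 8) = (p - 6)/(p + 4)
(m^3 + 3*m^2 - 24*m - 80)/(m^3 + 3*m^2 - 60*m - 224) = (m^2 - m - 20)/(m^2 - m - 56)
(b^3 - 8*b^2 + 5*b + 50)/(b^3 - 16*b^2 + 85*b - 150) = (b + 2)/(b - 6)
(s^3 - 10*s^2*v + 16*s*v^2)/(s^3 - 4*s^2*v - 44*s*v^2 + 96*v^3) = s/(s + 6*v)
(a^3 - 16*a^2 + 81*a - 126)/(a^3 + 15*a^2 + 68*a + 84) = (a^3 - 16*a^2 + 81*a - 126)/(a^3 + 15*a^2 + 68*a + 84)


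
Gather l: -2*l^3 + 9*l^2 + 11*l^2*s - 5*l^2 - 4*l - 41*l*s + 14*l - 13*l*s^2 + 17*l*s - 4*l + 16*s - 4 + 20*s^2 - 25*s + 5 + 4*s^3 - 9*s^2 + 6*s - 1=-2*l^3 + l^2*(11*s + 4) + l*(-13*s^2 - 24*s + 6) + 4*s^3 + 11*s^2 - 3*s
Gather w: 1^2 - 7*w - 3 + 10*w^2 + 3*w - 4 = 10*w^2 - 4*w - 6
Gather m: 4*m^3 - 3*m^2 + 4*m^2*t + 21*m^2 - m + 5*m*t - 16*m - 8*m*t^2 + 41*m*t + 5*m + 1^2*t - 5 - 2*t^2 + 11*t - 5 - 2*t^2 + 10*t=4*m^3 + m^2*(4*t + 18) + m*(-8*t^2 + 46*t - 12) - 4*t^2 + 22*t - 10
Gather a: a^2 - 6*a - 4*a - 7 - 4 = a^2 - 10*a - 11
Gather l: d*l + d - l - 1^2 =d + l*(d - 1) - 1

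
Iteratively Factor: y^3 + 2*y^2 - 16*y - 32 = (y + 4)*(y^2 - 2*y - 8) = (y - 4)*(y + 4)*(y + 2)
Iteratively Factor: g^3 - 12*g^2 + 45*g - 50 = (g - 2)*(g^2 - 10*g + 25) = (g - 5)*(g - 2)*(g - 5)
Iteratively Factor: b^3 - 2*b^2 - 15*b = (b)*(b^2 - 2*b - 15) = b*(b - 5)*(b + 3)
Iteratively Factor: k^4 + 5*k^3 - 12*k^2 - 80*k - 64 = (k - 4)*(k^3 + 9*k^2 + 24*k + 16) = (k - 4)*(k + 1)*(k^2 + 8*k + 16) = (k - 4)*(k + 1)*(k + 4)*(k + 4)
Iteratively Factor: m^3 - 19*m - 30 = (m - 5)*(m^2 + 5*m + 6) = (m - 5)*(m + 3)*(m + 2)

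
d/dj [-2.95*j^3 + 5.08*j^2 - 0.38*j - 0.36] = -8.85*j^2 + 10.16*j - 0.38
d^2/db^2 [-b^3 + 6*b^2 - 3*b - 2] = 12 - 6*b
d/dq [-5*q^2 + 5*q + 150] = 5 - 10*q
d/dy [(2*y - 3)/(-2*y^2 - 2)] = (-y^2 + y*(2*y - 3) - 1)/(y^2 + 1)^2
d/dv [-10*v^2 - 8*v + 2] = -20*v - 8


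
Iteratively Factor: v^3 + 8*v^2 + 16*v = (v + 4)*(v^2 + 4*v) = v*(v + 4)*(v + 4)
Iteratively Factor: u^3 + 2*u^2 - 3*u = (u + 3)*(u^2 - u) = (u - 1)*(u + 3)*(u)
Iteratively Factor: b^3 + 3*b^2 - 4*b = (b + 4)*(b^2 - b) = (b - 1)*(b + 4)*(b)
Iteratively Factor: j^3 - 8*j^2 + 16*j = (j)*(j^2 - 8*j + 16) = j*(j - 4)*(j - 4)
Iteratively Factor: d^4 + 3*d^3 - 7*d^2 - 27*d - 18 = (d - 3)*(d^3 + 6*d^2 + 11*d + 6) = (d - 3)*(d + 1)*(d^2 + 5*d + 6) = (d - 3)*(d + 1)*(d + 3)*(d + 2)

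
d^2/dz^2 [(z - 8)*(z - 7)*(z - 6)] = 6*z - 42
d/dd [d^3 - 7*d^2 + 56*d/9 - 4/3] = 3*d^2 - 14*d + 56/9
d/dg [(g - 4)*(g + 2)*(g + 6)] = 3*g^2 + 8*g - 20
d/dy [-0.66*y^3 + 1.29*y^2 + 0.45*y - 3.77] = -1.98*y^2 + 2.58*y + 0.45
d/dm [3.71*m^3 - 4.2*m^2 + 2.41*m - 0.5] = 11.13*m^2 - 8.4*m + 2.41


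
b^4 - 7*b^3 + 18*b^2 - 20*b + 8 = (b - 2)^3*(b - 1)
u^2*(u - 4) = u^3 - 4*u^2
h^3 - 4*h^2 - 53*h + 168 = (h - 8)*(h - 3)*(h + 7)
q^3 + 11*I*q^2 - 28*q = q*(q + 4*I)*(q + 7*I)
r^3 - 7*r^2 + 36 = (r - 6)*(r - 3)*(r + 2)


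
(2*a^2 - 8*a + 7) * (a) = 2*a^3 - 8*a^2 + 7*a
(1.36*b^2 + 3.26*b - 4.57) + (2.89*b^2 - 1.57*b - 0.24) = 4.25*b^2 + 1.69*b - 4.81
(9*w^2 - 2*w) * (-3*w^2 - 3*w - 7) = -27*w^4 - 21*w^3 - 57*w^2 + 14*w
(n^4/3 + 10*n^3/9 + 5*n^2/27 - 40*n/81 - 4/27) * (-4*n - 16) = -4*n^5/3 - 88*n^4/9 - 500*n^3/27 - 80*n^2/81 + 688*n/81 + 64/27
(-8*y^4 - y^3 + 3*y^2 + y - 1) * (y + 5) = -8*y^5 - 41*y^4 - 2*y^3 + 16*y^2 + 4*y - 5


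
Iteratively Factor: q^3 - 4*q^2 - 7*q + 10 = (q - 5)*(q^2 + q - 2) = (q - 5)*(q + 2)*(q - 1)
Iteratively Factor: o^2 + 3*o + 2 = (o + 2)*(o + 1)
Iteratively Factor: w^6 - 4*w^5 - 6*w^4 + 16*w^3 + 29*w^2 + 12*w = (w + 1)*(w^5 - 5*w^4 - w^3 + 17*w^2 + 12*w) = (w - 3)*(w + 1)*(w^4 - 2*w^3 - 7*w^2 - 4*w) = (w - 4)*(w - 3)*(w + 1)*(w^3 + 2*w^2 + w) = (w - 4)*(w - 3)*(w + 1)^2*(w^2 + w) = w*(w - 4)*(w - 3)*(w + 1)^2*(w + 1)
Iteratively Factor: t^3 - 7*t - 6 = (t + 2)*(t^2 - 2*t - 3) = (t - 3)*(t + 2)*(t + 1)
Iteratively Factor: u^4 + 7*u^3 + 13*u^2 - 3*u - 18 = (u - 1)*(u^3 + 8*u^2 + 21*u + 18) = (u - 1)*(u + 2)*(u^2 + 6*u + 9) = (u - 1)*(u + 2)*(u + 3)*(u + 3)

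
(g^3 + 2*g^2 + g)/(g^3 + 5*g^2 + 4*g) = (g + 1)/(g + 4)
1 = 1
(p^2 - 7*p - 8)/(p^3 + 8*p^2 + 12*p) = (p^2 - 7*p - 8)/(p*(p^2 + 8*p + 12))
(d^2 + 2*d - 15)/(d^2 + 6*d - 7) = (d^2 + 2*d - 15)/(d^2 + 6*d - 7)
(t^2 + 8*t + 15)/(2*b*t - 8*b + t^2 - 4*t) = (t^2 + 8*t + 15)/(2*b*t - 8*b + t^2 - 4*t)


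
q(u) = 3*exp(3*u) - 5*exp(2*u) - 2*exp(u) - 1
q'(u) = 9*exp(3*u) - 10*exp(2*u) - 2*exp(u)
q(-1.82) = -1.44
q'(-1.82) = -0.55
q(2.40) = 3387.69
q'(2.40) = 10817.73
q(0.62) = -2.72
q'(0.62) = 19.54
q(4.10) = 640761.53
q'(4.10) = 1940733.71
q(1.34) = 85.54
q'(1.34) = 347.82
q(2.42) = 3610.93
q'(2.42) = 11513.12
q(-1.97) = -1.37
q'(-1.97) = -0.45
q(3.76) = 228354.05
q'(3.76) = 694459.79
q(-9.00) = -1.00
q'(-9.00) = 0.00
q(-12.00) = -1.00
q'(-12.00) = 0.00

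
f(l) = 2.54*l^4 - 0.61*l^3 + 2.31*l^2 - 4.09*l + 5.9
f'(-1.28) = -34.31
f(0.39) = 4.68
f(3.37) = 322.61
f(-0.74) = 11.20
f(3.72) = 477.66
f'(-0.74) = -12.63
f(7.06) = 6187.84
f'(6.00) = 2152.31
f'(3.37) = 379.55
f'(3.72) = 510.80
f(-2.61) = 161.02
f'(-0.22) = -5.30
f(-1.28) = 23.02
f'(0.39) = -1.96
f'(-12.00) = -17879.53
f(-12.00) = 54111.14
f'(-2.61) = -209.25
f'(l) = 10.16*l^3 - 1.83*l^2 + 4.62*l - 4.09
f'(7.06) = 3512.57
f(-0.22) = 6.92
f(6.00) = 3224.60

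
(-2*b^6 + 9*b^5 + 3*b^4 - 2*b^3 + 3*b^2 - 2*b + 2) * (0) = 0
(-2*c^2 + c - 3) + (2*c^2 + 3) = c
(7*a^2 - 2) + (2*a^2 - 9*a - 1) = 9*a^2 - 9*a - 3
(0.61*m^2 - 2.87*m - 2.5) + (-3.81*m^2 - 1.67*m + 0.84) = -3.2*m^2 - 4.54*m - 1.66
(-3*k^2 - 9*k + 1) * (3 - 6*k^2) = 18*k^4 + 54*k^3 - 15*k^2 - 27*k + 3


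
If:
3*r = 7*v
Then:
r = 7*v/3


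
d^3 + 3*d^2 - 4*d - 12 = (d - 2)*(d + 2)*(d + 3)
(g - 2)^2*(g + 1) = g^3 - 3*g^2 + 4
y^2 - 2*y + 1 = (y - 1)^2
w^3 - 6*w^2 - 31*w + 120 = (w - 8)*(w - 3)*(w + 5)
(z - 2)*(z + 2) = z^2 - 4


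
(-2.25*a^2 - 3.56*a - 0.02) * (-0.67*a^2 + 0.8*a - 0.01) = 1.5075*a^4 + 0.5852*a^3 - 2.8121*a^2 + 0.0196*a + 0.0002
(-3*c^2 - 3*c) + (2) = -3*c^2 - 3*c + 2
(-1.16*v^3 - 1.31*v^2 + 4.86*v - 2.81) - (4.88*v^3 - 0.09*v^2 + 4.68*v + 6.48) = -6.04*v^3 - 1.22*v^2 + 0.180000000000001*v - 9.29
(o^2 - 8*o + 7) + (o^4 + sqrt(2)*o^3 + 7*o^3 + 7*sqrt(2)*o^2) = o^4 + sqrt(2)*o^3 + 7*o^3 + o^2 + 7*sqrt(2)*o^2 - 8*o + 7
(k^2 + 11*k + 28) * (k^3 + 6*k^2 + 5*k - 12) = k^5 + 17*k^4 + 99*k^3 + 211*k^2 + 8*k - 336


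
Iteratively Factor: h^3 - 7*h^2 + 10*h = (h - 5)*(h^2 - 2*h) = (h - 5)*(h - 2)*(h)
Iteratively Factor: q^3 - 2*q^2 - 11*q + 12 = (q - 1)*(q^2 - q - 12) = (q - 1)*(q + 3)*(q - 4)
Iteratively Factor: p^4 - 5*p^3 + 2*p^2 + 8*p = (p + 1)*(p^3 - 6*p^2 + 8*p) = (p - 2)*(p + 1)*(p^2 - 4*p) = p*(p - 2)*(p + 1)*(p - 4)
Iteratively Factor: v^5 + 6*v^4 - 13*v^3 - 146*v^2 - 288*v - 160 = (v + 1)*(v^4 + 5*v^3 - 18*v^2 - 128*v - 160) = (v + 1)*(v + 2)*(v^3 + 3*v^2 - 24*v - 80) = (v - 5)*(v + 1)*(v + 2)*(v^2 + 8*v + 16) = (v - 5)*(v + 1)*(v + 2)*(v + 4)*(v + 4)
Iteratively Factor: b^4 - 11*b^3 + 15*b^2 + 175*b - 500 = (b - 5)*(b^3 - 6*b^2 - 15*b + 100) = (b - 5)^2*(b^2 - b - 20) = (b - 5)^2*(b + 4)*(b - 5)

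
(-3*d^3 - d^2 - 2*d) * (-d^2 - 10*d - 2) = 3*d^5 + 31*d^4 + 18*d^3 + 22*d^2 + 4*d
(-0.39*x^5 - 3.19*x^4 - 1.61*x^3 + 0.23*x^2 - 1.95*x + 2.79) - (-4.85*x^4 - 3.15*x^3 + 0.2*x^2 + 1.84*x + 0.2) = -0.39*x^5 + 1.66*x^4 + 1.54*x^3 + 0.03*x^2 - 3.79*x + 2.59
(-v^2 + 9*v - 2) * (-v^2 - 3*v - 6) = v^4 - 6*v^3 - 19*v^2 - 48*v + 12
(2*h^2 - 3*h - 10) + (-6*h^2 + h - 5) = -4*h^2 - 2*h - 15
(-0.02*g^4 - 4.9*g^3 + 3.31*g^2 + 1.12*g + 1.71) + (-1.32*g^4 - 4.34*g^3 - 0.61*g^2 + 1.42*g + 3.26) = -1.34*g^4 - 9.24*g^3 + 2.7*g^2 + 2.54*g + 4.97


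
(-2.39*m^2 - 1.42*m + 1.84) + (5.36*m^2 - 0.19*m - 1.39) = 2.97*m^2 - 1.61*m + 0.45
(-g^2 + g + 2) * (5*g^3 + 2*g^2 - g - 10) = -5*g^5 + 3*g^4 + 13*g^3 + 13*g^2 - 12*g - 20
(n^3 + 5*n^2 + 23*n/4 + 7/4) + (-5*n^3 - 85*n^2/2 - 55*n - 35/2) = -4*n^3 - 75*n^2/2 - 197*n/4 - 63/4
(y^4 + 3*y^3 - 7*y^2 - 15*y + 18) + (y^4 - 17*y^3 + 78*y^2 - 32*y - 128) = 2*y^4 - 14*y^3 + 71*y^2 - 47*y - 110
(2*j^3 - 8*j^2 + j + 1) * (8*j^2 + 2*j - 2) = 16*j^5 - 60*j^4 - 12*j^3 + 26*j^2 - 2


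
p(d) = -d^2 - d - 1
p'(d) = -2*d - 1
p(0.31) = -1.41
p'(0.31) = -1.62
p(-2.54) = -4.91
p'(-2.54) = 4.08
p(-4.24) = -14.74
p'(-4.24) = 7.48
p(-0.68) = -0.78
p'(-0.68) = 0.36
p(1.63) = -5.29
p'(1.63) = -4.26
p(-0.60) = -0.76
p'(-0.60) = 0.20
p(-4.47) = -16.51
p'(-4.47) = 7.94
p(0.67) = -2.12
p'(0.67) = -2.34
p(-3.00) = -7.00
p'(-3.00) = 5.00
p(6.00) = -43.00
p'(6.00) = -13.00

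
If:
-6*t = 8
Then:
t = -4/3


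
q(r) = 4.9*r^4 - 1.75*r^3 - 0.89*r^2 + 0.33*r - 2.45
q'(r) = 19.6*r^3 - 5.25*r^2 - 1.78*r + 0.33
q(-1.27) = 12.03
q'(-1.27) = -46.03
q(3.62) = 745.52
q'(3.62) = 854.87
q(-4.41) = 1982.20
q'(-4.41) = -1774.94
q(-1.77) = 51.98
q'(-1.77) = -121.65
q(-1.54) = 28.88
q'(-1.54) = -80.96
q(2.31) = 111.51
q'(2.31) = 209.80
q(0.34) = -2.44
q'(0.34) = -0.11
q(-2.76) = 310.99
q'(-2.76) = -446.83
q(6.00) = 5939.89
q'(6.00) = 4034.25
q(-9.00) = 33347.14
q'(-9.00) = -14697.30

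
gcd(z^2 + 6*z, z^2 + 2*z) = z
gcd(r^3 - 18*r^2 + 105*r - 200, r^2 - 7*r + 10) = r - 5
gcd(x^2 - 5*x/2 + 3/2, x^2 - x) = x - 1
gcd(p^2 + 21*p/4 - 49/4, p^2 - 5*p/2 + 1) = 1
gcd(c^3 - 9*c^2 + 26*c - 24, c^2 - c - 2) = c - 2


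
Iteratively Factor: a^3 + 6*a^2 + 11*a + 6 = (a + 2)*(a^2 + 4*a + 3) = (a + 2)*(a + 3)*(a + 1)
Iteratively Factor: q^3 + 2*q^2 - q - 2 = (q + 2)*(q^2 - 1) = (q + 1)*(q + 2)*(q - 1)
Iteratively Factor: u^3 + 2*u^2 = (u)*(u^2 + 2*u) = u^2*(u + 2)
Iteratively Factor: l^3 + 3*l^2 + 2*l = (l)*(l^2 + 3*l + 2) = l*(l + 2)*(l + 1)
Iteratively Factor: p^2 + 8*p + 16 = (p + 4)*(p + 4)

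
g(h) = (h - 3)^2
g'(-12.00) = -30.00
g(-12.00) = 225.00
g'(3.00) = 0.00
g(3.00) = 0.00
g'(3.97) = 1.94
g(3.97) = 0.94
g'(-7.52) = -21.04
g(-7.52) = 110.67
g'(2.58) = -0.84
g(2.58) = 0.18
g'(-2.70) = -11.40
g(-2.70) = 32.49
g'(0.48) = -5.04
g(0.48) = 6.35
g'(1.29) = -3.42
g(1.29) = 2.92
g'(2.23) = -1.54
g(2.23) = 0.59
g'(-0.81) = -7.62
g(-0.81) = 14.52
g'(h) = 2*h - 6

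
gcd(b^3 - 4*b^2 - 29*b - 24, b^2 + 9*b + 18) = b + 3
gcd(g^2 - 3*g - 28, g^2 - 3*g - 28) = g^2 - 3*g - 28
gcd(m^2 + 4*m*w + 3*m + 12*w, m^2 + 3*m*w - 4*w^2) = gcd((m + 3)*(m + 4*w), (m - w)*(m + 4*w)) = m + 4*w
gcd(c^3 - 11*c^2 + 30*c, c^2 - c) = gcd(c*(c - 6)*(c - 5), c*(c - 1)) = c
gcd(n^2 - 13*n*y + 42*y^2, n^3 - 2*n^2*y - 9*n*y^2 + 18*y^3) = 1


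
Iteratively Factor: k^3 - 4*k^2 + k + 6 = (k + 1)*(k^2 - 5*k + 6) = (k - 3)*(k + 1)*(k - 2)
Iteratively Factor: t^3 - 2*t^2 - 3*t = (t)*(t^2 - 2*t - 3) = t*(t + 1)*(t - 3)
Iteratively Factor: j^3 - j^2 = (j)*(j^2 - j) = j*(j - 1)*(j)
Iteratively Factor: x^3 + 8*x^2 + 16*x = (x + 4)*(x^2 + 4*x) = x*(x + 4)*(x + 4)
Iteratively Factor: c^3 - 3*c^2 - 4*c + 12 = (c - 2)*(c^2 - c - 6) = (c - 3)*(c - 2)*(c + 2)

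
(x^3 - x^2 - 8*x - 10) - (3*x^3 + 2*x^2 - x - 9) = -2*x^3 - 3*x^2 - 7*x - 1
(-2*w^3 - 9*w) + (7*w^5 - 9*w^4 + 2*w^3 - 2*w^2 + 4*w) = 7*w^5 - 9*w^4 - 2*w^2 - 5*w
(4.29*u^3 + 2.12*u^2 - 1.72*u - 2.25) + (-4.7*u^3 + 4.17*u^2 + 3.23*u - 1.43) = -0.41*u^3 + 6.29*u^2 + 1.51*u - 3.68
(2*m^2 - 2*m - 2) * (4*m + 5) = 8*m^3 + 2*m^2 - 18*m - 10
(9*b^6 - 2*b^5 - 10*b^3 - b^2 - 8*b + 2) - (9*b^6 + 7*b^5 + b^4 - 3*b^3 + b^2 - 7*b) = -9*b^5 - b^4 - 7*b^3 - 2*b^2 - b + 2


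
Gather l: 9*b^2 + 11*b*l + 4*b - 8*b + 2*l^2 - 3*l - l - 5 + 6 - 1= 9*b^2 - 4*b + 2*l^2 + l*(11*b - 4)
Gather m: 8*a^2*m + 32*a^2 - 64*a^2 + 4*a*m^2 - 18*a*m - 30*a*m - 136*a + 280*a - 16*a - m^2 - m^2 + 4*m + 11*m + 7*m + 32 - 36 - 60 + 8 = -32*a^2 + 128*a + m^2*(4*a - 2) + m*(8*a^2 - 48*a + 22) - 56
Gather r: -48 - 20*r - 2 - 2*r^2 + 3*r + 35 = -2*r^2 - 17*r - 15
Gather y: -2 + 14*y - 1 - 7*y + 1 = 7*y - 2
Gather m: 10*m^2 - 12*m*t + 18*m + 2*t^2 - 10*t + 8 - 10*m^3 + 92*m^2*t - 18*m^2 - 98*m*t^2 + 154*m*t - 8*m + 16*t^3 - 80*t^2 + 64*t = -10*m^3 + m^2*(92*t - 8) + m*(-98*t^2 + 142*t + 10) + 16*t^3 - 78*t^2 + 54*t + 8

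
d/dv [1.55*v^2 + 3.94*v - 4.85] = 3.1*v + 3.94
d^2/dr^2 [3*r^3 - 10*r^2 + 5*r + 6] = 18*r - 20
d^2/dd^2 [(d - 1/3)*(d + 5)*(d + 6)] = 6*d + 64/3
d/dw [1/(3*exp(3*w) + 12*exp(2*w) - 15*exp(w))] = (-3*exp(2*w) - 8*exp(w) + 5)*exp(-w)/(3*(exp(2*w) + 4*exp(w) - 5)^2)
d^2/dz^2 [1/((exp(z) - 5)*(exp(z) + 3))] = (4*exp(3*z) - 6*exp(2*z) + 64*exp(z) - 30)*exp(z)/(exp(6*z) - 6*exp(5*z) - 33*exp(4*z) + 172*exp(3*z) + 495*exp(2*z) - 1350*exp(z) - 3375)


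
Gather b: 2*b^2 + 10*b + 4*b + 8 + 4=2*b^2 + 14*b + 12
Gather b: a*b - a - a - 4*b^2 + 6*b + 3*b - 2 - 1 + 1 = -2*a - 4*b^2 + b*(a + 9) - 2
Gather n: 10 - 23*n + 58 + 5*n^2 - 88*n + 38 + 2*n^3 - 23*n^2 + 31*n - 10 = 2*n^3 - 18*n^2 - 80*n + 96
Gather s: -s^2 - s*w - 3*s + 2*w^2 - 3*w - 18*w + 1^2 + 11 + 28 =-s^2 + s*(-w - 3) + 2*w^2 - 21*w + 40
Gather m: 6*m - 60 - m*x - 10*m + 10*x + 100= m*(-x - 4) + 10*x + 40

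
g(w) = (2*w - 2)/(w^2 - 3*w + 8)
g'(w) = (3 - 2*w)*(2*w - 2)/(w^2 - 3*w + 8)^2 + 2/(w^2 - 3*w + 8) = 2*(-w^2 + 2*w + 5)/(w^4 - 6*w^3 + 25*w^2 - 48*w + 64)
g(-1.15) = -0.34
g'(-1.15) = 0.02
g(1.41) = 0.14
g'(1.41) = 0.35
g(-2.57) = -0.32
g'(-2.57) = -0.03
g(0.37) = -0.18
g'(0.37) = 0.23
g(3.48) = 0.51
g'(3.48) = -0.00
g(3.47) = 0.51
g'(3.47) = -0.00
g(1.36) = 0.12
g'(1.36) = 0.35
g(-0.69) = -0.32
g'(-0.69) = 0.06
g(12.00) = 0.19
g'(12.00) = -0.02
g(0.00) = -0.25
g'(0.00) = 0.16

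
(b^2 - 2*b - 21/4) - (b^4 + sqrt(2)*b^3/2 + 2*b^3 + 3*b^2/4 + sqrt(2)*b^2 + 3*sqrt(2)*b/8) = -b^4 - 2*b^3 - sqrt(2)*b^3/2 - sqrt(2)*b^2 + b^2/4 - 2*b - 3*sqrt(2)*b/8 - 21/4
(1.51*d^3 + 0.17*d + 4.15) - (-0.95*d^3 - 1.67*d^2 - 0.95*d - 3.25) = 2.46*d^3 + 1.67*d^2 + 1.12*d + 7.4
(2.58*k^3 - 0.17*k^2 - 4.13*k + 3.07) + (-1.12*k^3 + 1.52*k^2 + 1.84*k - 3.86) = 1.46*k^3 + 1.35*k^2 - 2.29*k - 0.79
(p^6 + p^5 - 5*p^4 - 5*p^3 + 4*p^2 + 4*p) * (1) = p^6 + p^5 - 5*p^4 - 5*p^3 + 4*p^2 + 4*p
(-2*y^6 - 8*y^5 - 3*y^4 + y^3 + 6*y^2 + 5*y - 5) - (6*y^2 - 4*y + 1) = -2*y^6 - 8*y^5 - 3*y^4 + y^3 + 9*y - 6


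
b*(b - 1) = b^2 - b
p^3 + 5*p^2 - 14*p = p*(p - 2)*(p + 7)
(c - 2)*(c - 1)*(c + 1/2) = c^3 - 5*c^2/2 + c/2 + 1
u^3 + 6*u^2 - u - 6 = (u - 1)*(u + 1)*(u + 6)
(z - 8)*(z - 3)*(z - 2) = z^3 - 13*z^2 + 46*z - 48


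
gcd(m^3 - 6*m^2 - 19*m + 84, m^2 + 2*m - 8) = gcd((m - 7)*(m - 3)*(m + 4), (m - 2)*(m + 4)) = m + 4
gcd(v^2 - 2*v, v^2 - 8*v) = v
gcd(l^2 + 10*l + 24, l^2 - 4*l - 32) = l + 4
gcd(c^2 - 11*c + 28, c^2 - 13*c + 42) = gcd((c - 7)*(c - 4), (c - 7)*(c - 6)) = c - 7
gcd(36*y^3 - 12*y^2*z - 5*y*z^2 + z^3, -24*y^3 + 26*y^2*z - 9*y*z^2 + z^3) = 2*y - z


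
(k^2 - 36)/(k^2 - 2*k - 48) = (k - 6)/(k - 8)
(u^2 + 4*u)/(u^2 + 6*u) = (u + 4)/(u + 6)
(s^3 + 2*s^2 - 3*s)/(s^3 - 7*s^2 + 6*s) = (s + 3)/(s - 6)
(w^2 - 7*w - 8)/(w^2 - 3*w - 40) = (w + 1)/(w + 5)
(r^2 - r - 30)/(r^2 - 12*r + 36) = (r + 5)/(r - 6)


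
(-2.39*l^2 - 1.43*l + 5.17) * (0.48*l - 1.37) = -1.1472*l^3 + 2.5879*l^2 + 4.4407*l - 7.0829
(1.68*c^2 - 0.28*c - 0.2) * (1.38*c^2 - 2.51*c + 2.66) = 2.3184*c^4 - 4.6032*c^3 + 4.8956*c^2 - 0.2428*c - 0.532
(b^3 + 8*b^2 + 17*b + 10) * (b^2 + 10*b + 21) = b^5 + 18*b^4 + 118*b^3 + 348*b^2 + 457*b + 210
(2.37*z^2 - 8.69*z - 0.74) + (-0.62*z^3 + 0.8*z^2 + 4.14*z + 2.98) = -0.62*z^3 + 3.17*z^2 - 4.55*z + 2.24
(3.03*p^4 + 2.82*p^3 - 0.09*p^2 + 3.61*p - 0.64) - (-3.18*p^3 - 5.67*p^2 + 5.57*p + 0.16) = 3.03*p^4 + 6.0*p^3 + 5.58*p^2 - 1.96*p - 0.8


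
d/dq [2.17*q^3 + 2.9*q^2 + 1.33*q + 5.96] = 6.51*q^2 + 5.8*q + 1.33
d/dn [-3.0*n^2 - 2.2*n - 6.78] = -6.0*n - 2.2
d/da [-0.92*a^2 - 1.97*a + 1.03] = -1.84*a - 1.97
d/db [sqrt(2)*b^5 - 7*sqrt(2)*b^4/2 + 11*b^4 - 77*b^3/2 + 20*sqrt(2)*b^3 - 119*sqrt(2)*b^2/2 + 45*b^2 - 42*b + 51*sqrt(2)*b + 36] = 5*sqrt(2)*b^4 - 14*sqrt(2)*b^3 + 44*b^3 - 231*b^2/2 + 60*sqrt(2)*b^2 - 119*sqrt(2)*b + 90*b - 42 + 51*sqrt(2)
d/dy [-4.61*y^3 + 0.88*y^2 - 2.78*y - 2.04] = -13.83*y^2 + 1.76*y - 2.78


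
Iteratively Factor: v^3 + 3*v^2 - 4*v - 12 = (v - 2)*(v^2 + 5*v + 6) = (v - 2)*(v + 3)*(v + 2)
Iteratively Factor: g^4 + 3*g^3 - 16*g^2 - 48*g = (g + 4)*(g^3 - g^2 - 12*g) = (g - 4)*(g + 4)*(g^2 + 3*g) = g*(g - 4)*(g + 4)*(g + 3)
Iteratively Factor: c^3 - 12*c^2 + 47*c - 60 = (c - 4)*(c^2 - 8*c + 15) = (c - 5)*(c - 4)*(c - 3)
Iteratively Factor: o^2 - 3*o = (o - 3)*(o)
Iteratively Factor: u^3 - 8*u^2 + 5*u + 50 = (u + 2)*(u^2 - 10*u + 25) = (u - 5)*(u + 2)*(u - 5)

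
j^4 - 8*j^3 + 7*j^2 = j^2*(j - 7)*(j - 1)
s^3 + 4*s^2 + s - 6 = (s - 1)*(s + 2)*(s + 3)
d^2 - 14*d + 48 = (d - 8)*(d - 6)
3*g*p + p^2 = p*(3*g + p)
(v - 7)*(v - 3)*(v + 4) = v^3 - 6*v^2 - 19*v + 84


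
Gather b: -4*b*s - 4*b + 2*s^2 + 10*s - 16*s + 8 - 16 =b*(-4*s - 4) + 2*s^2 - 6*s - 8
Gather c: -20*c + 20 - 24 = -20*c - 4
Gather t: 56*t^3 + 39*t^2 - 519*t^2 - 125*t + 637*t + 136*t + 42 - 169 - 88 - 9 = 56*t^3 - 480*t^2 + 648*t - 224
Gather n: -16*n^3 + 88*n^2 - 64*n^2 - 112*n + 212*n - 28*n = -16*n^3 + 24*n^2 + 72*n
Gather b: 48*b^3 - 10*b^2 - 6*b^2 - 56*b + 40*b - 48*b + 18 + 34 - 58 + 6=48*b^3 - 16*b^2 - 64*b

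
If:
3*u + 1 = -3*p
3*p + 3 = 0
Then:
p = -1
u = 2/3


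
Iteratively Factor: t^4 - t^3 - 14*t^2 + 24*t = (t - 3)*(t^3 + 2*t^2 - 8*t) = t*(t - 3)*(t^2 + 2*t - 8) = t*(t - 3)*(t + 4)*(t - 2)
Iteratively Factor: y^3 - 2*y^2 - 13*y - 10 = (y - 5)*(y^2 + 3*y + 2) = (y - 5)*(y + 1)*(y + 2)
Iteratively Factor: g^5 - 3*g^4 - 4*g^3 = (g)*(g^4 - 3*g^3 - 4*g^2) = g^2*(g^3 - 3*g^2 - 4*g) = g^3*(g^2 - 3*g - 4) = g^3*(g - 4)*(g + 1)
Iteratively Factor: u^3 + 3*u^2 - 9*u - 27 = (u + 3)*(u^2 - 9) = (u - 3)*(u + 3)*(u + 3)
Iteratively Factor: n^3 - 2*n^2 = (n - 2)*(n^2) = n*(n - 2)*(n)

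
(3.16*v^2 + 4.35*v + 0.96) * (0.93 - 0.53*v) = -1.6748*v^3 + 0.6333*v^2 + 3.5367*v + 0.8928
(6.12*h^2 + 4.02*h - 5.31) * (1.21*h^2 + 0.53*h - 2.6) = 7.4052*h^4 + 8.1078*h^3 - 20.2065*h^2 - 13.2663*h + 13.806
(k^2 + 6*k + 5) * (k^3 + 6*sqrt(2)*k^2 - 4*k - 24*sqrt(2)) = k^5 + 6*k^4 + 6*sqrt(2)*k^4 + k^3 + 36*sqrt(2)*k^3 - 24*k^2 + 6*sqrt(2)*k^2 - 144*sqrt(2)*k - 20*k - 120*sqrt(2)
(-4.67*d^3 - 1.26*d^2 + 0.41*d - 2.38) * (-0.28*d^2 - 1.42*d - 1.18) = 1.3076*d^5 + 6.9842*d^4 + 7.185*d^3 + 1.571*d^2 + 2.8958*d + 2.8084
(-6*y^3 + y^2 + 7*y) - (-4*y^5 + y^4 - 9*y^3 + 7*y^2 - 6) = 4*y^5 - y^4 + 3*y^3 - 6*y^2 + 7*y + 6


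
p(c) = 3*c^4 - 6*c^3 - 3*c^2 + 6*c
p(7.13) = 5468.64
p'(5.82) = 1727.03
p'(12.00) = 18078.00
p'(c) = 12*c^3 - 18*c^2 - 6*c + 6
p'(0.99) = -5.94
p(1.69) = -2.92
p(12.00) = 51480.00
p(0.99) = 0.06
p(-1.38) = 12.66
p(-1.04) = 0.77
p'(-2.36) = -237.82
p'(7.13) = 3397.76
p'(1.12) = -6.44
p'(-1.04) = -20.73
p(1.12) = -0.75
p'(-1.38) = -51.54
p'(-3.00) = -462.00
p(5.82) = 2192.50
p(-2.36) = 141.06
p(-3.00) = 360.00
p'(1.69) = 2.37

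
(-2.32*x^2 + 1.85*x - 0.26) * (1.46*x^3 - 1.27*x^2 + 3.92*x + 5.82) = -3.3872*x^5 + 5.6474*x^4 - 11.8235*x^3 - 5.9202*x^2 + 9.7478*x - 1.5132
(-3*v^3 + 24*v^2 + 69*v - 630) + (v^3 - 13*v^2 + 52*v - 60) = -2*v^3 + 11*v^2 + 121*v - 690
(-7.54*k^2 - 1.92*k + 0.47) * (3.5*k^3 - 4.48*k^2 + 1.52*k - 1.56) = -26.39*k^5 + 27.0592*k^4 - 1.2142*k^3 + 6.7384*k^2 + 3.7096*k - 0.7332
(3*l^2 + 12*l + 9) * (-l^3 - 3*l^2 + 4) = -3*l^5 - 21*l^4 - 45*l^3 - 15*l^2 + 48*l + 36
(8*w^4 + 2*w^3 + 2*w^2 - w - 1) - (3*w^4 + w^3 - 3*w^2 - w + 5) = 5*w^4 + w^3 + 5*w^2 - 6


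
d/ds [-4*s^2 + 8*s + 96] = 8 - 8*s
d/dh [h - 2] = 1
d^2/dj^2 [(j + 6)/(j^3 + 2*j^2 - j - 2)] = 2*((j + 6)*(3*j^2 + 4*j - 1)^2 + (-3*j^2 - 4*j - (j + 6)*(3*j + 2) + 1)*(j^3 + 2*j^2 - j - 2))/(j^3 + 2*j^2 - j - 2)^3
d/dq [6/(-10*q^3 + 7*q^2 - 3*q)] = 6*(30*q^2 - 14*q + 3)/(q^2*(10*q^2 - 7*q + 3)^2)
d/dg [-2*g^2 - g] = -4*g - 1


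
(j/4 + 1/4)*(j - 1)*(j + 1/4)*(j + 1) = j^4/4 + 5*j^3/16 - 3*j^2/16 - 5*j/16 - 1/16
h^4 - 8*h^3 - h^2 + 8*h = h*(h - 8)*(h - 1)*(h + 1)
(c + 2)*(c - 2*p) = c^2 - 2*c*p + 2*c - 4*p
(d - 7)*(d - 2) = d^2 - 9*d + 14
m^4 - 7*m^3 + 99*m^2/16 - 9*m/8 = m*(m - 6)*(m - 3/4)*(m - 1/4)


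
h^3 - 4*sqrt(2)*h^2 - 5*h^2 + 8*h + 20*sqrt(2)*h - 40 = (h - 5)*(h - 2*sqrt(2))^2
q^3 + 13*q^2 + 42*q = q*(q + 6)*(q + 7)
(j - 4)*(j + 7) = j^2 + 3*j - 28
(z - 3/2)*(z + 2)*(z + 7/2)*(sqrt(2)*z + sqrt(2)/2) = sqrt(2)*z^4 + 9*sqrt(2)*z^3/2 + 3*sqrt(2)*z^2/4 - 89*sqrt(2)*z/8 - 21*sqrt(2)/4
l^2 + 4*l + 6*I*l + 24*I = (l + 4)*(l + 6*I)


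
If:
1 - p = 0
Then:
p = 1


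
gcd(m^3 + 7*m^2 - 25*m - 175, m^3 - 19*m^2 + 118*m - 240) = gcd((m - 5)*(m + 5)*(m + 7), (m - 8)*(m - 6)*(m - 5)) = m - 5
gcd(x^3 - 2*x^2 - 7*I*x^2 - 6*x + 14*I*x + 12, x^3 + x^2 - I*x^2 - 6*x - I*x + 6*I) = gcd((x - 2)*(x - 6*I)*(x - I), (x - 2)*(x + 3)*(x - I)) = x^2 + x*(-2 - I) + 2*I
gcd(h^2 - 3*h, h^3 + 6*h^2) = h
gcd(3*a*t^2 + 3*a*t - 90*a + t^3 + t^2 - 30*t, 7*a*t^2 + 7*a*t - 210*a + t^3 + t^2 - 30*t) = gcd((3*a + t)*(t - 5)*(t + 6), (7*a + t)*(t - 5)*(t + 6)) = t^2 + t - 30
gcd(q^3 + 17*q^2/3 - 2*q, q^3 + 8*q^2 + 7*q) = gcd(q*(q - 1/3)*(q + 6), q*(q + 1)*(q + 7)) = q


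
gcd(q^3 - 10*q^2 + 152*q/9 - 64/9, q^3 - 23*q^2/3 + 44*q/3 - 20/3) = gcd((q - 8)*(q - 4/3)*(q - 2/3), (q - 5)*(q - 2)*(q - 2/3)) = q - 2/3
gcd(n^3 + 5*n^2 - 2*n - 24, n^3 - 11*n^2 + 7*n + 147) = n + 3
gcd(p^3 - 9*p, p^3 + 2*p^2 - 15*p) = p^2 - 3*p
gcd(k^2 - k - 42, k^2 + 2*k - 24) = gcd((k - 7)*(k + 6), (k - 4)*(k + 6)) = k + 6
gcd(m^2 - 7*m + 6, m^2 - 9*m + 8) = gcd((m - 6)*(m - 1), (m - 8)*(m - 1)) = m - 1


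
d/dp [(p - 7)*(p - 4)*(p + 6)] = 3*p^2 - 10*p - 38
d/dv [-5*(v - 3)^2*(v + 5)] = -15*v^2 + 10*v + 105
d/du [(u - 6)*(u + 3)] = 2*u - 3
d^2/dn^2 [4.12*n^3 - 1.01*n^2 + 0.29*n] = 24.72*n - 2.02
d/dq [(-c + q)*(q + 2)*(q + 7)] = -2*c*q - 9*c + 3*q^2 + 18*q + 14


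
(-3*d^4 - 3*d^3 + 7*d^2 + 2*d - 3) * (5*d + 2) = -15*d^5 - 21*d^4 + 29*d^3 + 24*d^2 - 11*d - 6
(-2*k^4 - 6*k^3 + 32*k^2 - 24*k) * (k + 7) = -2*k^5 - 20*k^4 - 10*k^3 + 200*k^2 - 168*k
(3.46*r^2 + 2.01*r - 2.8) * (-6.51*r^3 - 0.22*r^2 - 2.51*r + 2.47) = -22.5246*r^5 - 13.8463*r^4 + 9.1012*r^3 + 4.1171*r^2 + 11.9927*r - 6.916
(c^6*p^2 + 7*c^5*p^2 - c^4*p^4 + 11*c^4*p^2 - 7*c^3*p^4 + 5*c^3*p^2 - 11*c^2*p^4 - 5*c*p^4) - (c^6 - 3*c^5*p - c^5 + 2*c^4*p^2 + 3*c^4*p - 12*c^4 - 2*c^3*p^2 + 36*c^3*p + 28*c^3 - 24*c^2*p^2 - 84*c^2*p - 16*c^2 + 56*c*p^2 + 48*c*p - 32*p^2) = c^6*p^2 - c^6 + 7*c^5*p^2 + 3*c^5*p + c^5 - c^4*p^4 + 9*c^4*p^2 - 3*c^4*p + 12*c^4 - 7*c^3*p^4 + 7*c^3*p^2 - 36*c^3*p - 28*c^3 - 11*c^2*p^4 + 24*c^2*p^2 + 84*c^2*p + 16*c^2 - 5*c*p^4 - 56*c*p^2 - 48*c*p + 32*p^2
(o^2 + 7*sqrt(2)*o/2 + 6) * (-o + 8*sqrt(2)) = -o^3 + 9*sqrt(2)*o^2/2 + 50*o + 48*sqrt(2)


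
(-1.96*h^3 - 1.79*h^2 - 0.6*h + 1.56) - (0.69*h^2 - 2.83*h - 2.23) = -1.96*h^3 - 2.48*h^2 + 2.23*h + 3.79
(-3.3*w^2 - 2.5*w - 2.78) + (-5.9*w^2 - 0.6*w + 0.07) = -9.2*w^2 - 3.1*w - 2.71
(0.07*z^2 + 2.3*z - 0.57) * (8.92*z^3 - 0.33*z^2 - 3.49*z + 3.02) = 0.6244*z^5 + 20.4929*z^4 - 6.0877*z^3 - 7.6275*z^2 + 8.9353*z - 1.7214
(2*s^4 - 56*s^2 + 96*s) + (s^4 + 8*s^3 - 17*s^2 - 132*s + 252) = 3*s^4 + 8*s^3 - 73*s^2 - 36*s + 252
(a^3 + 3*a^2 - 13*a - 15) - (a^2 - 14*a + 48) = a^3 + 2*a^2 + a - 63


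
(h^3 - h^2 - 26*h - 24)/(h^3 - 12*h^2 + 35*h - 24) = (h^3 - h^2 - 26*h - 24)/(h^3 - 12*h^2 + 35*h - 24)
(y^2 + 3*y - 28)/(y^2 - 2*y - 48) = (-y^2 - 3*y + 28)/(-y^2 + 2*y + 48)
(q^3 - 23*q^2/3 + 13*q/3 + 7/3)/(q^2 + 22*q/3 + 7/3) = (q^2 - 8*q + 7)/(q + 7)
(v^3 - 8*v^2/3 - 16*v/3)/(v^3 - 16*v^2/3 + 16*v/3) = (3*v + 4)/(3*v - 4)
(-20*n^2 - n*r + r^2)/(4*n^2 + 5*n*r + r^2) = (-5*n + r)/(n + r)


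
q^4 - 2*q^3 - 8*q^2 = q^2*(q - 4)*(q + 2)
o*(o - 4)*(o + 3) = o^3 - o^2 - 12*o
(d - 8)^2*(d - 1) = d^3 - 17*d^2 + 80*d - 64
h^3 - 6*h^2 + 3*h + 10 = (h - 5)*(h - 2)*(h + 1)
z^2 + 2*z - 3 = (z - 1)*(z + 3)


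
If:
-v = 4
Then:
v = -4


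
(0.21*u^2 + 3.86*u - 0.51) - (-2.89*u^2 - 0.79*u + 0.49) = 3.1*u^2 + 4.65*u - 1.0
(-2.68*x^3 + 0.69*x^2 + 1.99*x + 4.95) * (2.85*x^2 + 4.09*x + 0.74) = -7.638*x^5 - 8.9947*x^4 + 6.5104*x^3 + 22.7572*x^2 + 21.7181*x + 3.663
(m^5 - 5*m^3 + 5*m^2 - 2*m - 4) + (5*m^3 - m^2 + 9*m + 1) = m^5 + 4*m^2 + 7*m - 3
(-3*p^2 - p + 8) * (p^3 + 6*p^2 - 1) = -3*p^5 - 19*p^4 + 2*p^3 + 51*p^2 + p - 8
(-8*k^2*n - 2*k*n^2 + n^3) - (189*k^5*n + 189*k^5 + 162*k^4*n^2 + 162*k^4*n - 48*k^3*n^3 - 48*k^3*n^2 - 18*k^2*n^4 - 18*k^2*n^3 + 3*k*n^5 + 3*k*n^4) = -189*k^5*n - 189*k^5 - 162*k^4*n^2 - 162*k^4*n + 48*k^3*n^3 + 48*k^3*n^2 + 18*k^2*n^4 + 18*k^2*n^3 - 8*k^2*n - 3*k*n^5 - 3*k*n^4 - 2*k*n^2 + n^3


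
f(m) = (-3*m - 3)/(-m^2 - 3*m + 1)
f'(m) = (-3*m - 3)*(2*m + 3)/(-m^2 - 3*m + 1)^2 - 3/(-m^2 - 3*m + 1) = 3*(m^2 + 3*m - (m + 1)*(2*m + 3) - 1)/(m^2 + 3*m - 1)^2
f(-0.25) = -1.33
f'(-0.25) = -3.75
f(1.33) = 1.47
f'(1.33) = -1.12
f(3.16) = 0.68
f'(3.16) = -0.18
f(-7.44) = -0.60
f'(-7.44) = -0.13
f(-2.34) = 1.58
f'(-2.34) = -2.22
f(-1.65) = 0.60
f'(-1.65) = -0.99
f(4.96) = 0.46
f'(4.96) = -0.08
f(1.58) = 1.24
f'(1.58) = -0.74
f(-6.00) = -0.88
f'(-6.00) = -0.29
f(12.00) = 0.22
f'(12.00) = -0.02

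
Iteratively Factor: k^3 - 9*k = (k - 3)*(k^2 + 3*k) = (k - 3)*(k + 3)*(k)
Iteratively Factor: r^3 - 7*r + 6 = (r + 3)*(r^2 - 3*r + 2) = (r - 2)*(r + 3)*(r - 1)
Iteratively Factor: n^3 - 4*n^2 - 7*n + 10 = (n - 1)*(n^2 - 3*n - 10) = (n - 1)*(n + 2)*(n - 5)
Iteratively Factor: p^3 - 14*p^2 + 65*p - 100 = (p - 5)*(p^2 - 9*p + 20) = (p - 5)^2*(p - 4)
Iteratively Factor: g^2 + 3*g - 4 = (g - 1)*(g + 4)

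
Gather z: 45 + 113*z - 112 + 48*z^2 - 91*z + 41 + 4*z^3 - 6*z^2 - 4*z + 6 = 4*z^3 + 42*z^2 + 18*z - 20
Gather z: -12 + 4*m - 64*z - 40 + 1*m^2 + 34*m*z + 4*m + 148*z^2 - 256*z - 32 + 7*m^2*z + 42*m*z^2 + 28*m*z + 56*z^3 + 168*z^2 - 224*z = m^2 + 8*m + 56*z^3 + z^2*(42*m + 316) + z*(7*m^2 + 62*m - 544) - 84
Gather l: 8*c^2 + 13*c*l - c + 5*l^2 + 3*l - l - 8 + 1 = 8*c^2 - c + 5*l^2 + l*(13*c + 2) - 7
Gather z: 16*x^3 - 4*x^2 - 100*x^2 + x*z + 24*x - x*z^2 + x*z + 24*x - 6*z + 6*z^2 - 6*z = 16*x^3 - 104*x^2 + 48*x + z^2*(6 - x) + z*(2*x - 12)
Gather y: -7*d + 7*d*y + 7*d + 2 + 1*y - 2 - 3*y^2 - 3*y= -3*y^2 + y*(7*d - 2)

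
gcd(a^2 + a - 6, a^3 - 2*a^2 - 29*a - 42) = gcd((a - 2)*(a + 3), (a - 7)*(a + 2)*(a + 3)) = a + 3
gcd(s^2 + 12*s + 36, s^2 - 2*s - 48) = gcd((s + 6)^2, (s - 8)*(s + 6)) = s + 6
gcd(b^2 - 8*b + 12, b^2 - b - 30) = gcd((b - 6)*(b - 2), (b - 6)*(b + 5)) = b - 6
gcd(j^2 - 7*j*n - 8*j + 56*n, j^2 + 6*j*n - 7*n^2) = 1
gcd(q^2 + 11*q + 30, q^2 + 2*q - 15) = q + 5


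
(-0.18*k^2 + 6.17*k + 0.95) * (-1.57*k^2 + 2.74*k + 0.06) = 0.2826*k^4 - 10.1801*k^3 + 15.4035*k^2 + 2.9732*k + 0.057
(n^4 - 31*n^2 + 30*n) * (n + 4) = n^5 + 4*n^4 - 31*n^3 - 94*n^2 + 120*n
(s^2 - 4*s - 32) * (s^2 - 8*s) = s^4 - 12*s^3 + 256*s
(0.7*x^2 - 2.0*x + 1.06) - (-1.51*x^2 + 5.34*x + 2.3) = 2.21*x^2 - 7.34*x - 1.24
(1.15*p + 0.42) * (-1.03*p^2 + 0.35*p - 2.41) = -1.1845*p^3 - 0.0301*p^2 - 2.6245*p - 1.0122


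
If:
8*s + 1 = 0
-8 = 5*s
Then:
No Solution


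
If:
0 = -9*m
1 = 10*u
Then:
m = 0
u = 1/10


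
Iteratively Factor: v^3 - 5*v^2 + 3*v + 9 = (v - 3)*(v^2 - 2*v - 3) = (v - 3)*(v + 1)*(v - 3)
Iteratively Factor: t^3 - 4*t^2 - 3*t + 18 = (t + 2)*(t^2 - 6*t + 9) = (t - 3)*(t + 2)*(t - 3)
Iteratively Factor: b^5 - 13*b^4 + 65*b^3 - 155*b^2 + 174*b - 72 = (b - 2)*(b^4 - 11*b^3 + 43*b^2 - 69*b + 36) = (b - 3)*(b - 2)*(b^3 - 8*b^2 + 19*b - 12) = (b - 4)*(b - 3)*(b - 2)*(b^2 - 4*b + 3) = (b - 4)*(b - 3)^2*(b - 2)*(b - 1)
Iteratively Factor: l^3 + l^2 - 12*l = (l - 3)*(l^2 + 4*l) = l*(l - 3)*(l + 4)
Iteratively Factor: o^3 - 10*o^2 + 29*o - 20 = (o - 1)*(o^2 - 9*o + 20) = (o - 5)*(o - 1)*(o - 4)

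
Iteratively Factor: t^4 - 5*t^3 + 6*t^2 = (t)*(t^3 - 5*t^2 + 6*t) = t^2*(t^2 - 5*t + 6) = t^2*(t - 2)*(t - 3)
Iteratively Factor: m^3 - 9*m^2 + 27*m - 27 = (m - 3)*(m^2 - 6*m + 9) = (m - 3)^2*(m - 3)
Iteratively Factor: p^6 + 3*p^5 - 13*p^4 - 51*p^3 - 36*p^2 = (p)*(p^5 + 3*p^4 - 13*p^3 - 51*p^2 - 36*p) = p^2*(p^4 + 3*p^3 - 13*p^2 - 51*p - 36) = p^2*(p + 1)*(p^3 + 2*p^2 - 15*p - 36) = p^2*(p + 1)*(p + 3)*(p^2 - p - 12) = p^2*(p + 1)*(p + 3)^2*(p - 4)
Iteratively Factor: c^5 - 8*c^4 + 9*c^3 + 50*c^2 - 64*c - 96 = (c + 1)*(c^4 - 9*c^3 + 18*c^2 + 32*c - 96) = (c + 1)*(c + 2)*(c^3 - 11*c^2 + 40*c - 48) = (c - 3)*(c + 1)*(c + 2)*(c^2 - 8*c + 16) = (c - 4)*(c - 3)*(c + 1)*(c + 2)*(c - 4)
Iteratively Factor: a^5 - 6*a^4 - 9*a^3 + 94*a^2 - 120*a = (a - 3)*(a^4 - 3*a^3 - 18*a^2 + 40*a) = (a - 3)*(a + 4)*(a^3 - 7*a^2 + 10*a) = (a - 3)*(a - 2)*(a + 4)*(a^2 - 5*a) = a*(a - 3)*(a - 2)*(a + 4)*(a - 5)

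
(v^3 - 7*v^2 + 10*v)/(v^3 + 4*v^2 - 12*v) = (v - 5)/(v + 6)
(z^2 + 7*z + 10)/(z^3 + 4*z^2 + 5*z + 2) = (z + 5)/(z^2 + 2*z + 1)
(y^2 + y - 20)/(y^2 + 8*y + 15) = (y - 4)/(y + 3)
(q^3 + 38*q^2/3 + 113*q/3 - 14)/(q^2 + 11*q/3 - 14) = (3*q^2 + 20*q - 7)/(3*q - 7)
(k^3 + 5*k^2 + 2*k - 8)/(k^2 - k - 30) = (-k^3 - 5*k^2 - 2*k + 8)/(-k^2 + k + 30)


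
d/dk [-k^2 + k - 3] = 1 - 2*k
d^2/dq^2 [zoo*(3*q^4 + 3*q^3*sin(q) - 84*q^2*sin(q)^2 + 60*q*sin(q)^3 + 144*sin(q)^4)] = zoo*(q^3*sin(q) + q^2*cos(q) + 2*q^2 + 2*q*sin(q) + q*sin(2*q)/2 + cos(q)/4 - cos(2*q) - cos(3*q)/4 + 1)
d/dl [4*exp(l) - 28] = 4*exp(l)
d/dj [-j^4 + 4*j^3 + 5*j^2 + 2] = 2*j*(-2*j^2 + 6*j + 5)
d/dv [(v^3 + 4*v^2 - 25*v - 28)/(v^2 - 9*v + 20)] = (v^2 - 10*v - 47)/(v^2 - 10*v + 25)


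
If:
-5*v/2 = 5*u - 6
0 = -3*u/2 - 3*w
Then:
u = -2*w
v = 4*w + 12/5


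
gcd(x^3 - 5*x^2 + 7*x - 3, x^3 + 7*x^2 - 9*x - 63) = x - 3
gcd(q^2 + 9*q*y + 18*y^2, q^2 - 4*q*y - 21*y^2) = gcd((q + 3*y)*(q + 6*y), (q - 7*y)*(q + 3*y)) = q + 3*y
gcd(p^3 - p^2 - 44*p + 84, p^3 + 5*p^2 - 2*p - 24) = p - 2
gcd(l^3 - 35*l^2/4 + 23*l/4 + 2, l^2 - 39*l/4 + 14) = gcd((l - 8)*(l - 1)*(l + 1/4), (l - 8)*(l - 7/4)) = l - 8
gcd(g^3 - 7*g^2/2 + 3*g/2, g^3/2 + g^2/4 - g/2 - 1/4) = 1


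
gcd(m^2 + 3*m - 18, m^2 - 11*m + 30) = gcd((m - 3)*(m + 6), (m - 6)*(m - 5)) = 1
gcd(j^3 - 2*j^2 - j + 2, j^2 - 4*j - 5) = j + 1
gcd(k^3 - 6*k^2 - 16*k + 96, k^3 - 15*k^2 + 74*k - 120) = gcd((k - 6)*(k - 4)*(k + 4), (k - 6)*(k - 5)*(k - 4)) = k^2 - 10*k + 24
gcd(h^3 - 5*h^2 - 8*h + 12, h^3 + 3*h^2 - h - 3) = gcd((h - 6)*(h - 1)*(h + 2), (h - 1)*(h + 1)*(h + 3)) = h - 1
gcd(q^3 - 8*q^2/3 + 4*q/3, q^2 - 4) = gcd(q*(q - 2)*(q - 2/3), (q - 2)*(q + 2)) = q - 2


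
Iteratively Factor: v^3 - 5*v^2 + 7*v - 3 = (v - 1)*(v^2 - 4*v + 3) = (v - 1)^2*(v - 3)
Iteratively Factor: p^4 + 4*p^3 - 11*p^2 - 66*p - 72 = (p + 3)*(p^3 + p^2 - 14*p - 24) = (p + 3)^2*(p^2 - 2*p - 8) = (p + 2)*(p + 3)^2*(p - 4)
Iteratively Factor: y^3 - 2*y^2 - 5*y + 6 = (y - 3)*(y^2 + y - 2) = (y - 3)*(y + 2)*(y - 1)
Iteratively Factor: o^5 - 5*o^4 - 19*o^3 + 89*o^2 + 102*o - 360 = (o - 5)*(o^4 - 19*o^2 - 6*o + 72) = (o - 5)*(o - 2)*(o^3 + 2*o^2 - 15*o - 36) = (o - 5)*(o - 2)*(o + 3)*(o^2 - o - 12) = (o - 5)*(o - 4)*(o - 2)*(o + 3)*(o + 3)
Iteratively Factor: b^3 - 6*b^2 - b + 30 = (b + 2)*(b^2 - 8*b + 15) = (b - 3)*(b + 2)*(b - 5)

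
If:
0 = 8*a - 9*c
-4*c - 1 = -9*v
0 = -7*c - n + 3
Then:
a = 81*v/32 - 9/32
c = 9*v/4 - 1/4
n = 19/4 - 63*v/4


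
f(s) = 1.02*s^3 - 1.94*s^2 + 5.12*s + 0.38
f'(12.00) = 399.20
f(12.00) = 1545.02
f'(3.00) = 21.02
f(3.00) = 25.82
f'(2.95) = 20.30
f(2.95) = 24.79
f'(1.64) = 6.99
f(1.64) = 8.06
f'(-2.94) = 42.98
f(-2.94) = -57.36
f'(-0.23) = 6.17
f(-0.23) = -0.91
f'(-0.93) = 11.37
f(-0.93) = -6.88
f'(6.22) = 99.37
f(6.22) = 202.63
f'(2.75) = 17.59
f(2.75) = 21.00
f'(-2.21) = 28.64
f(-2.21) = -31.42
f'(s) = 3.06*s^2 - 3.88*s + 5.12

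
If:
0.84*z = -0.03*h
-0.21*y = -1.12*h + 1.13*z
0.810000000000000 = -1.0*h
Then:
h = -0.81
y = -4.48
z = 0.03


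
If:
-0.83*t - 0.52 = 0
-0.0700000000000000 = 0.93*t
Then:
No Solution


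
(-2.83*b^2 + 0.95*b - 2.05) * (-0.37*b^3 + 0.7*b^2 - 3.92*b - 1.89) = 1.0471*b^5 - 2.3325*b^4 + 12.5171*b^3 + 0.1897*b^2 + 6.2405*b + 3.8745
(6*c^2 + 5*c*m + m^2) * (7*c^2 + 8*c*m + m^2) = 42*c^4 + 83*c^3*m + 53*c^2*m^2 + 13*c*m^3 + m^4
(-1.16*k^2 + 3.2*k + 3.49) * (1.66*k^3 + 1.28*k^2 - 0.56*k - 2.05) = -1.9256*k^5 + 3.8272*k^4 + 10.539*k^3 + 5.0532*k^2 - 8.5144*k - 7.1545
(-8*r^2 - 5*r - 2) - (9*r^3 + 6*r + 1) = -9*r^3 - 8*r^2 - 11*r - 3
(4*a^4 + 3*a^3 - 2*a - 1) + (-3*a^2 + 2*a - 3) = 4*a^4 + 3*a^3 - 3*a^2 - 4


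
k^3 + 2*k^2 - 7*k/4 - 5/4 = (k - 1)*(k + 1/2)*(k + 5/2)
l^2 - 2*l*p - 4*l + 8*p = (l - 4)*(l - 2*p)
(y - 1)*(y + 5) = y^2 + 4*y - 5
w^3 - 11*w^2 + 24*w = w*(w - 8)*(w - 3)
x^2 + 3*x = x*(x + 3)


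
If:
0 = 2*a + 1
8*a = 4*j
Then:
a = -1/2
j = -1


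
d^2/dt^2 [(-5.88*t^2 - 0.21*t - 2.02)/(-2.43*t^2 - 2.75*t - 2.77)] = (-5.6843418860808e-14*t^4 - 76.106142*t^3 - 165.90582*t^2 + 72.510714*t + 90.39281)/(14.348907*t^6 + 48.715425*t^5 + 104.200344*t^4 + 131.860025*t^3 + 118.779816*t^2 + 63.301425*t + 21.253933)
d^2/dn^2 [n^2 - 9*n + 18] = 2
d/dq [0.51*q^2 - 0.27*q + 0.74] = 1.02*q - 0.27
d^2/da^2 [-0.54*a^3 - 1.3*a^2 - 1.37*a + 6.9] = -3.24*a - 2.6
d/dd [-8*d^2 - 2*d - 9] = -16*d - 2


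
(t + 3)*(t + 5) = t^2 + 8*t + 15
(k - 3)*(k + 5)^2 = k^3 + 7*k^2 - 5*k - 75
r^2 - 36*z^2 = (r - 6*z)*(r + 6*z)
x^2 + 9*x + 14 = (x + 2)*(x + 7)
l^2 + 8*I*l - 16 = (l + 4*I)^2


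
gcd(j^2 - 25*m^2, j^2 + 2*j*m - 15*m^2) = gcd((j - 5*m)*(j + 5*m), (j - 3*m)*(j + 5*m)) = j + 5*m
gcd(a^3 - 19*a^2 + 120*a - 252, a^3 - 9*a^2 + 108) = a^2 - 12*a + 36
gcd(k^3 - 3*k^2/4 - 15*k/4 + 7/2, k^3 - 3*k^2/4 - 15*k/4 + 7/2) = k^3 - 3*k^2/4 - 15*k/4 + 7/2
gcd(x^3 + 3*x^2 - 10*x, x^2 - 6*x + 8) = x - 2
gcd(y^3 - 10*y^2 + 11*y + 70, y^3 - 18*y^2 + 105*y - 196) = y - 7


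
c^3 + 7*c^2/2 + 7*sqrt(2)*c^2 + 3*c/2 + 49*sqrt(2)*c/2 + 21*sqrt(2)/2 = (c + 1/2)*(c + 3)*(c + 7*sqrt(2))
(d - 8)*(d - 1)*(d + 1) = d^3 - 8*d^2 - d + 8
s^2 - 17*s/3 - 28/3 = (s - 7)*(s + 4/3)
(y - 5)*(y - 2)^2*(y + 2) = y^4 - 7*y^3 + 6*y^2 + 28*y - 40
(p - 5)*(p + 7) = p^2 + 2*p - 35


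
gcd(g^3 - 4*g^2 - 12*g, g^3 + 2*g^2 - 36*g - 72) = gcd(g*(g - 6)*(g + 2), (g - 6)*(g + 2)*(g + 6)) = g^2 - 4*g - 12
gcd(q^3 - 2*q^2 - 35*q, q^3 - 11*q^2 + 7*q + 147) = q - 7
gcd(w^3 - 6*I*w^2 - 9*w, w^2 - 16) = 1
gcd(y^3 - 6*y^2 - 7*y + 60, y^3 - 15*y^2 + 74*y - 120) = y^2 - 9*y + 20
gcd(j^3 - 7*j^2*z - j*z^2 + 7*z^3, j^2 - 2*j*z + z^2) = -j + z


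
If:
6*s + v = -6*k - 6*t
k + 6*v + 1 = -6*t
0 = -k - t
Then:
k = 6*v/5 + 1/5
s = -v/6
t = -6*v/5 - 1/5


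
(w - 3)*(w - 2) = w^2 - 5*w + 6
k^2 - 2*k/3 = k*(k - 2/3)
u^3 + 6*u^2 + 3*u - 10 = (u - 1)*(u + 2)*(u + 5)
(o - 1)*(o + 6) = o^2 + 5*o - 6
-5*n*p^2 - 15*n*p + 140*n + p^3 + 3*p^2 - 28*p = (-5*n + p)*(p - 4)*(p + 7)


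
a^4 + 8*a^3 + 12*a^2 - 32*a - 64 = (a - 2)*(a + 2)*(a + 4)^2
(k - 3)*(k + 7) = k^2 + 4*k - 21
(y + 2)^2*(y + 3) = y^3 + 7*y^2 + 16*y + 12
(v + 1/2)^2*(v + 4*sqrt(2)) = v^3 + v^2 + 4*sqrt(2)*v^2 + v/4 + 4*sqrt(2)*v + sqrt(2)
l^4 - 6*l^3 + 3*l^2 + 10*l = l*(l - 5)*(l - 2)*(l + 1)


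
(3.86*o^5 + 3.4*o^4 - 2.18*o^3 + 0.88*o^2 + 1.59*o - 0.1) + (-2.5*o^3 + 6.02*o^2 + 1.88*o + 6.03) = 3.86*o^5 + 3.4*o^4 - 4.68*o^3 + 6.9*o^2 + 3.47*o + 5.93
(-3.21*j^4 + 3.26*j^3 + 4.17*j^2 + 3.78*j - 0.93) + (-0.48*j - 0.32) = -3.21*j^4 + 3.26*j^3 + 4.17*j^2 + 3.3*j - 1.25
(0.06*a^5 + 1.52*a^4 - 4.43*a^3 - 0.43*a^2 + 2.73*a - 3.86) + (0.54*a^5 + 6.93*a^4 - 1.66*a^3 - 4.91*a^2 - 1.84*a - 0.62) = 0.6*a^5 + 8.45*a^4 - 6.09*a^3 - 5.34*a^2 + 0.89*a - 4.48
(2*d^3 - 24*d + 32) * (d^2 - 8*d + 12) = 2*d^5 - 16*d^4 + 224*d^2 - 544*d + 384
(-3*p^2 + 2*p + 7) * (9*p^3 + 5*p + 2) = -27*p^5 + 18*p^4 + 48*p^3 + 4*p^2 + 39*p + 14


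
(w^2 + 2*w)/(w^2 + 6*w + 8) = w/(w + 4)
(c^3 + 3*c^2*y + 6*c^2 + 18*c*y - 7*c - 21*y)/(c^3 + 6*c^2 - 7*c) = (c + 3*y)/c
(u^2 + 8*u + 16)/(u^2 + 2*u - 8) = (u + 4)/(u - 2)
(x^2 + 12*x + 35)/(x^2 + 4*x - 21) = (x + 5)/(x - 3)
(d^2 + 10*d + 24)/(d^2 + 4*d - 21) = (d^2 + 10*d + 24)/(d^2 + 4*d - 21)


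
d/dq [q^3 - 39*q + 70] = 3*q^2 - 39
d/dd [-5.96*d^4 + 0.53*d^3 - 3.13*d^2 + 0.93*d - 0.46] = -23.84*d^3 + 1.59*d^2 - 6.26*d + 0.93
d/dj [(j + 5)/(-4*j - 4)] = 1/(j^2 + 2*j + 1)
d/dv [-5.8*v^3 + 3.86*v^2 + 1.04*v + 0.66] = -17.4*v^2 + 7.72*v + 1.04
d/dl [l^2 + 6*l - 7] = 2*l + 6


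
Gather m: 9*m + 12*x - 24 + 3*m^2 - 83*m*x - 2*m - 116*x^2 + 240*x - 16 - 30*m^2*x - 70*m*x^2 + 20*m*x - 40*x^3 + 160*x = m^2*(3 - 30*x) + m*(-70*x^2 - 63*x + 7) - 40*x^3 - 116*x^2 + 412*x - 40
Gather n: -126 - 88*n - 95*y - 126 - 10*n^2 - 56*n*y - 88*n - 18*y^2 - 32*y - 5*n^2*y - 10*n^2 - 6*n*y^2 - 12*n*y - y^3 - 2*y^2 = n^2*(-5*y - 20) + n*(-6*y^2 - 68*y - 176) - y^3 - 20*y^2 - 127*y - 252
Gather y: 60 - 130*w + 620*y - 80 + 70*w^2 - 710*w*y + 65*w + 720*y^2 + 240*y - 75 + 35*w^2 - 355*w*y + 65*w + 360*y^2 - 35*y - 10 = 105*w^2 + 1080*y^2 + y*(825 - 1065*w) - 105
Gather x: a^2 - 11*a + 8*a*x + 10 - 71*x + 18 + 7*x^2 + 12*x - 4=a^2 - 11*a + 7*x^2 + x*(8*a - 59) + 24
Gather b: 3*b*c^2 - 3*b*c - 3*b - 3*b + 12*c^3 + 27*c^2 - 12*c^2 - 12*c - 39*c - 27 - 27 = b*(3*c^2 - 3*c - 6) + 12*c^3 + 15*c^2 - 51*c - 54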